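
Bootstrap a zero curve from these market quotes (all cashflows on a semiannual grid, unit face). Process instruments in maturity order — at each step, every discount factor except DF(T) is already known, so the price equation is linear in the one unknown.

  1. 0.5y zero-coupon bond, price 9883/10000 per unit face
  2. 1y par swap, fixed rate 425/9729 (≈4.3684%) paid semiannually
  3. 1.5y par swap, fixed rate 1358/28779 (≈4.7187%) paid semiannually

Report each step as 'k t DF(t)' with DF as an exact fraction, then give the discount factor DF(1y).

step 1 [0.5y] zero: DF = P = 9883/10000 ≈ 0.988300
step 2 [1y] swap r/2=425/19458: DF=(1 − 425/19458·(0.988300))/(1+425/19458) = 383/400 ≈ 0.957500
step 3 [1.5y] swap r/2=679/28779: DF=(1 − 679/28779·(0.988300+0.957500))/(1+679/28779) = 9321/10000 ≈ 0.932100

1 1/2 9883/10000
2 1 383/400
3 3/2 9321/10000
DF(1y) = 383/400 ≈ 0.957500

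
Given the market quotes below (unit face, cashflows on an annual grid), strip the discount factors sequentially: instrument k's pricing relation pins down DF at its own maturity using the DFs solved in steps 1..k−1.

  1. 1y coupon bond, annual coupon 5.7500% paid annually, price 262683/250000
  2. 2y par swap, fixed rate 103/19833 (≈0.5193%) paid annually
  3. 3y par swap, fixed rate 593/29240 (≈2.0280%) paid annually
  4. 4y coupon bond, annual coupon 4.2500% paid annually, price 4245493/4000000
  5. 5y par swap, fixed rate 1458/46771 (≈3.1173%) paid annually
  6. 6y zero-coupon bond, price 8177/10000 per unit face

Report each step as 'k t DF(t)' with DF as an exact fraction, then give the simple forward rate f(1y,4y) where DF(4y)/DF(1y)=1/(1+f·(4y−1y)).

1 1 621/625
2 2 9897/10000
3 3 9407/10000
4 4 8989/10000
5 5 4271/5000
6 6 8177/10000
f(1y,4y) = ((621/625)/(8989/10000) − 1)/(3) = 947/26967 ≈ 3.5117%

step 1 [1y] bond c/1=23/400: DF=(262683/250000 − 23/400·(0))/(1+23/400) = 621/625 ≈ 0.993600
step 2 [2y] swap r/1=103/19833: DF=(1 − 103/19833·(0.993600))/(1+103/19833) = 9897/10000 ≈ 0.989700
step 3 [3y] swap r/1=593/29240: DF=(1 − 593/29240·(0.993600+0.989700))/(1+593/29240) = 9407/10000 ≈ 0.940700
step 4 [4y] bond c/1=17/400: DF=(4245493/4000000 − 17/400·(0.993600+0.989700+0.940700))/(1+17/400) = 8989/10000 ≈ 0.898900
step 5 [5y] swap r/1=1458/46771: DF=(1 − 1458/46771·(0.993600+0.989700+0.940700+0.898900))/(1+1458/46771) = 4271/5000 ≈ 0.854200
step 6 [6y] zero: DF = P = 8177/10000 ≈ 0.817700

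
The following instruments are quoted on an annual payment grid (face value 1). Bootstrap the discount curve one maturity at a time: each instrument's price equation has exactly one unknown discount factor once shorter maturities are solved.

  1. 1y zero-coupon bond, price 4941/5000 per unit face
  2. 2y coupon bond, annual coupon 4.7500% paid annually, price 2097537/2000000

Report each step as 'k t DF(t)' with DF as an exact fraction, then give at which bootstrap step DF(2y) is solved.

step 1 [1y] zero: DF = P = 4941/5000 ≈ 0.988200
step 2 [2y] bond c/1=19/400: DF=(2097537/2000000 − 19/400·(0.988200))/(1+19/400) = 2391/2500 ≈ 0.956400

1 1 4941/5000
2 2 2391/2500
DF(2y) is solved at step 2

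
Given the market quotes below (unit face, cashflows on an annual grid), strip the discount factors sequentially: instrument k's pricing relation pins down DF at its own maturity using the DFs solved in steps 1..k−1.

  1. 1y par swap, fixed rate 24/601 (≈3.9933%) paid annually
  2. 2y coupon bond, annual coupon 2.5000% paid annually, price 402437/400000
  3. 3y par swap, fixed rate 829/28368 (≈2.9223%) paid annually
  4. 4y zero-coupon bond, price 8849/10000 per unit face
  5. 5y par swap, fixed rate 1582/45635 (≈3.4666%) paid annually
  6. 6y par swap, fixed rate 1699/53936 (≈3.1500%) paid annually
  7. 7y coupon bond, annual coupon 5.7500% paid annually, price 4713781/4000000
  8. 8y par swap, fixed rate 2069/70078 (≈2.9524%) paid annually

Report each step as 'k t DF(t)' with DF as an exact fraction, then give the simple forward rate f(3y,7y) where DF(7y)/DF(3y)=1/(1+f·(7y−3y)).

step 1 [1y] swap r/1=24/601: DF=(1 − 24/601·(0))/(1+24/601) = 601/625 ≈ 0.961600
step 2 [2y] bond c/1=1/40: DF=(402437/400000 − 1/40·(0.961600))/(1+1/40) = 9581/10000 ≈ 0.958100
step 3 [3y] swap r/1=829/28368: DF=(1 − 829/28368·(0.961600+0.958100))/(1+829/28368) = 9171/10000 ≈ 0.917100
step 4 [4y] zero: DF = P = 8849/10000 ≈ 0.884900
step 5 [5y] swap r/1=1582/45635: DF=(1 − 1582/45635·(0.961600+0.958100+0.917100+0.884900))/(1+1582/45635) = 4209/5000 ≈ 0.841800
step 6 [6y] swap r/1=1699/53936: DF=(1 − 1699/53936·(0.961600+0.958100+0.917100+0.884900+0.841800))/(1+1699/53936) = 8301/10000 ≈ 0.830100
step 7 [7y] bond c/1=23/400: DF=(4713781/4000000 − 23/400·(0.961600+0.958100+0.917100+0.884900+0.841800+0.830100))/(1+23/400) = 8211/10000 ≈ 0.821100
step 8 [8y] swap r/1=2069/70078: DF=(1 − 2069/70078·(0.961600+0.958100+0.917100+0.884900+0.841800+0.830100+0.821100))/(1+2069/70078) = 7931/10000 ≈ 0.793100

1 1 601/625
2 2 9581/10000
3 3 9171/10000
4 4 8849/10000
5 5 4209/5000
6 6 8301/10000
7 7 8211/10000
8 8 7931/10000
f(3y,7y) = ((9171/10000)/(8211/10000) − 1)/(4) = 80/2737 ≈ 2.9229%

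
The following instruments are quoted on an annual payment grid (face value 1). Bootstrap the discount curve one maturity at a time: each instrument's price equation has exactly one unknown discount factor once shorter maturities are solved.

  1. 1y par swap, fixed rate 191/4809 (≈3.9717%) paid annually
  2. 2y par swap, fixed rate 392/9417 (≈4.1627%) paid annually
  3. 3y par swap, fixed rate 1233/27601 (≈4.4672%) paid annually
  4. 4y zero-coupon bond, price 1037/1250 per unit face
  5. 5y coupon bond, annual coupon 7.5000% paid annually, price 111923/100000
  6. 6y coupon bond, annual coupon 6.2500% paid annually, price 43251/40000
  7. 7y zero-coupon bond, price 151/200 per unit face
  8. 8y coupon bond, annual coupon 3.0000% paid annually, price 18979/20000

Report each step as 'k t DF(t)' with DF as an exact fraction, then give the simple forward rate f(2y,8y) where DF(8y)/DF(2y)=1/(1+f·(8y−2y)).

step 1 [1y] swap r/1=191/4809: DF=(1 − 191/4809·(0))/(1+191/4809) = 4809/5000 ≈ 0.961800
step 2 [2y] swap r/1=392/9417: DF=(1 − 392/9417·(0.961800))/(1+392/9417) = 576/625 ≈ 0.921600
step 3 [3y] swap r/1=1233/27601: DF=(1 − 1233/27601·(0.961800+0.921600))/(1+1233/27601) = 8767/10000 ≈ 0.876700
step 4 [4y] zero: DF = P = 1037/1250 ≈ 0.829600
step 5 [5y] bond c/1=3/40: DF=(111923/100000 − 3/40·(0.961800+0.921600+0.876700+0.829600))/(1+3/40) = 7907/10000 ≈ 0.790700
step 6 [6y] bond c/1=1/16: DF=(43251/40000 − 1/16·(0.961800+0.921600+0.876700+0.829600+0.790700))/(1+1/16) = 19/25 ≈ 0.760000
step 7 [7y] zero: DF = P = 151/200 ≈ 0.755000
step 8 [8y] bond c/1=3/100: DF=(18979/20000 − 3/100·(0.961800+0.921600+0.876700+0.829600+0.790700+0.760000+0.755000))/(1+3/100) = 937/1250 ≈ 0.749600

1 1 4809/5000
2 2 576/625
3 3 8767/10000
4 4 1037/1250
5 5 7907/10000
6 6 19/25
7 7 151/200
8 8 937/1250
f(2y,8y) = ((576/625)/(937/1250) − 1)/(6) = 215/5622 ≈ 3.8243%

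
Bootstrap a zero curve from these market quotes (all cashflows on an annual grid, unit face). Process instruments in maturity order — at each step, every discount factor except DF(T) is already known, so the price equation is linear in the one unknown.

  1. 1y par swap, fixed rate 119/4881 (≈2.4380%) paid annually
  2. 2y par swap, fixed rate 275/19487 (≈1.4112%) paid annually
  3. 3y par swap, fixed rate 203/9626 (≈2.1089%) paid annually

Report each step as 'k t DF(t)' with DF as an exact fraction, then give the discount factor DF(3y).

1 1 4881/5000
2 2 389/400
3 3 9391/10000
DF(3y) = 9391/10000 ≈ 0.939100

step 1 [1y] swap r/1=119/4881: DF=(1 − 119/4881·(0))/(1+119/4881) = 4881/5000 ≈ 0.976200
step 2 [2y] swap r/1=275/19487: DF=(1 − 275/19487·(0.976200))/(1+275/19487) = 389/400 ≈ 0.972500
step 3 [3y] swap r/1=203/9626: DF=(1 − 203/9626·(0.976200+0.972500))/(1+203/9626) = 9391/10000 ≈ 0.939100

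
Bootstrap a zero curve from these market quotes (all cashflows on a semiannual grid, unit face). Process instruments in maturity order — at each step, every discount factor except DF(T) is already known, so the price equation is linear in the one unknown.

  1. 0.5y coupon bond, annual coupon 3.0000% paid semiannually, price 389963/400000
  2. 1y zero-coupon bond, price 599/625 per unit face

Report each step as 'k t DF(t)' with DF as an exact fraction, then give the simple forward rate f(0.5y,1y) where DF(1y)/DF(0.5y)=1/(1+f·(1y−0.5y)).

step 1 [0.5y] bond c/2=3/200: DF=(389963/400000 − 3/200·(0))/(1+3/200) = 1921/2000 ≈ 0.960500
step 2 [1y] zero: DF = P = 599/625 ≈ 0.958400

1 1/2 1921/2000
2 1 599/625
f(0.5y,1y) = ((1921/2000)/(599/625) − 1)/(1/2) = 21/4792 ≈ 0.4382%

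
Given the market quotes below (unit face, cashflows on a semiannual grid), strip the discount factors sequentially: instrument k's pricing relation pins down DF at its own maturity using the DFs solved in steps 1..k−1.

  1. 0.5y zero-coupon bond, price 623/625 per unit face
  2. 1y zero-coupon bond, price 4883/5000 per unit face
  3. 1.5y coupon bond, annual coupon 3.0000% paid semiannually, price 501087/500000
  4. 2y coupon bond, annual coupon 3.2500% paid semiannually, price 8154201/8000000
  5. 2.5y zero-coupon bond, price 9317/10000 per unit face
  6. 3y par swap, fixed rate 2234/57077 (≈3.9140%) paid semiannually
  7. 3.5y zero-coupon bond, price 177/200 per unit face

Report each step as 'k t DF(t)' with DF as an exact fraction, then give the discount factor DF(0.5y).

1 1/2 623/625
2 1 4883/5000
3 3/2 4791/5000
4 2 9561/10000
5 5/2 9317/10000
6 3 8883/10000
7 7/2 177/200
DF(0.5y) = 623/625 ≈ 0.996800

step 1 [0.5y] zero: DF = P = 623/625 ≈ 0.996800
step 2 [1y] zero: DF = P = 4883/5000 ≈ 0.976600
step 3 [1.5y] bond c/2=3/200: DF=(501087/500000 − 3/200·(0.996800+0.976600))/(1+3/200) = 4791/5000 ≈ 0.958200
step 4 [2y] bond c/2=13/800: DF=(8154201/8000000 − 13/800·(0.996800+0.976600+0.958200))/(1+13/800) = 9561/10000 ≈ 0.956100
step 5 [2.5y] zero: DF = P = 9317/10000 ≈ 0.931700
step 6 [3y] swap r/2=1117/57077: DF=(1 − 1117/57077·(0.996800+0.976600+0.958200+0.956100+0.931700))/(1+1117/57077) = 8883/10000 ≈ 0.888300
step 7 [3.5y] zero: DF = P = 177/200 ≈ 0.885000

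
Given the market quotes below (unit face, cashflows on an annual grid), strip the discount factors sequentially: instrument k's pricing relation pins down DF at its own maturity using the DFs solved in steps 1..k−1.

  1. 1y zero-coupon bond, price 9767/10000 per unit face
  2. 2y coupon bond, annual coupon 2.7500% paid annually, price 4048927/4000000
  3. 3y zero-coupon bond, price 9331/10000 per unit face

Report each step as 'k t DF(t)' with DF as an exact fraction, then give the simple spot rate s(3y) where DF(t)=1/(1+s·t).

1 1 9767/10000
2 2 959/1000
3 3 9331/10000
s(3y) = (1/(9331/10000) − 1)/(3) = 223/9331 ≈ 2.3899%

step 1 [1y] zero: DF = P = 9767/10000 ≈ 0.976700
step 2 [2y] bond c/1=11/400: DF=(4048927/4000000 − 11/400·(0.976700))/(1+11/400) = 959/1000 ≈ 0.959000
step 3 [3y] zero: DF = P = 9331/10000 ≈ 0.933100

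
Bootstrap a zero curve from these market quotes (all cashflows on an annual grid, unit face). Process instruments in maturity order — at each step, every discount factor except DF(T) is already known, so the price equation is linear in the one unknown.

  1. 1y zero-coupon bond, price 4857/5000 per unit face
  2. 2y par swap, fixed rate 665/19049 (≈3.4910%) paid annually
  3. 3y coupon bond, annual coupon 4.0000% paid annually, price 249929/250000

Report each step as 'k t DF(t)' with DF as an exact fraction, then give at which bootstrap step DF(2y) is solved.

step 1 [1y] zero: DF = P = 4857/5000 ≈ 0.971400
step 2 [2y] swap r/1=665/19049: DF=(1 − 665/19049·(0.971400))/(1+665/19049) = 1867/2000 ≈ 0.933500
step 3 [3y] bond c/1=1/25: DF=(249929/250000 − 1/25·(0.971400+0.933500))/(1+1/25) = 111/125 ≈ 0.888000

1 1 4857/5000
2 2 1867/2000
3 3 111/125
DF(2y) is solved at step 2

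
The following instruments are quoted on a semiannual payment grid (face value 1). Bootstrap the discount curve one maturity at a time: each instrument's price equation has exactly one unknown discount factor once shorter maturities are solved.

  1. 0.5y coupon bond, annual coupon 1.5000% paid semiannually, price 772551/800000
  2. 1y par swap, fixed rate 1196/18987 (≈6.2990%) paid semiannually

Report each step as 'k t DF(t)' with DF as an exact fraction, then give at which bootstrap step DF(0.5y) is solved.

1 1/2 1917/2000
2 1 4701/5000
DF(0.5y) is solved at step 1

step 1 [0.5y] bond c/2=3/400: DF=(772551/800000 − 3/400·(0))/(1+3/400) = 1917/2000 ≈ 0.958500
step 2 [1y] swap r/2=598/18987: DF=(1 − 598/18987·(0.958500))/(1+598/18987) = 4701/5000 ≈ 0.940200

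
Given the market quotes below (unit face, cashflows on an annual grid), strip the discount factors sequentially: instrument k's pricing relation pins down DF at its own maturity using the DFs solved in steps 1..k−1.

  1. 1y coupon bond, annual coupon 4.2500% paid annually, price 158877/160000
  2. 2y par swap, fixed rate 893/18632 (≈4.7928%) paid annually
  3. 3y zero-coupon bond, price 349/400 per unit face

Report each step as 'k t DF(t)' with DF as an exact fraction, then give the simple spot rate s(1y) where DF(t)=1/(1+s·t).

step 1 [1y] bond c/1=17/400: DF=(158877/160000 − 17/400·(0))/(1+17/400) = 381/400 ≈ 0.952500
step 2 [2y] swap r/1=893/18632: DF=(1 − 893/18632·(0.952500))/(1+893/18632) = 9107/10000 ≈ 0.910700
step 3 [3y] zero: DF = P = 349/400 ≈ 0.872500

1 1 381/400
2 2 9107/10000
3 3 349/400
s(1y) = (1/(381/400) − 1)/(1) = 19/381 ≈ 4.9869%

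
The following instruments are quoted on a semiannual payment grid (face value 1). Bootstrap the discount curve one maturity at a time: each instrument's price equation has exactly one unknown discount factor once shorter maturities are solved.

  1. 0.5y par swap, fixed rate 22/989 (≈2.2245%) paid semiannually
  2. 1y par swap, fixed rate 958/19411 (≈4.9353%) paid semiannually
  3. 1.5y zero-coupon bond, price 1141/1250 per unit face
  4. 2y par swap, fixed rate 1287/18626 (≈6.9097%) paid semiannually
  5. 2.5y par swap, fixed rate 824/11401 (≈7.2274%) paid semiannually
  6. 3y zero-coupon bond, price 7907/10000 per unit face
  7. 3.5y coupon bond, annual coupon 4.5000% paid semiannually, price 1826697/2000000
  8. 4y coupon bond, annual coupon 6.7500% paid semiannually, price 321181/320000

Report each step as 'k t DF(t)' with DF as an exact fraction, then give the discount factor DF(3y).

step 1 [0.5y] swap r/2=11/989: DF=(1 − 11/989·(0))/(1+11/989) = 989/1000 ≈ 0.989000
step 2 [1y] swap r/2=479/19411: DF=(1 − 479/19411·(0.989000))/(1+479/19411) = 9521/10000 ≈ 0.952100
step 3 [1.5y] zero: DF = P = 1141/1250 ≈ 0.912800
step 4 [2y] swap r/2=1287/37252: DF=(1 − 1287/37252·(0.989000+0.952100+0.912800))/(1+1287/37252) = 8713/10000 ≈ 0.871300
step 5 [2.5y] swap r/2=412/11401: DF=(1 − 412/11401·(0.989000+0.952100+0.912800+0.871300))/(1+412/11401) = 522/625 ≈ 0.835200
step 6 [3y] zero: DF = P = 7907/10000 ≈ 0.790700
step 7 [3.5y] bond c/2=9/400: DF=(1826697/2000000 − 9/400·(0.989000+0.952100+0.912800+0.871300+0.835200+0.790700))/(1+9/400) = 1551/2000 ≈ 0.775500
step 8 [4y] bond c/2=27/800: DF=(321181/320000 − 27/800·(0.989000+0.952100+0.912800+0.871300+0.835200+0.790700+0.775500))/(1+27/800) = 7709/10000 ≈ 0.770900

1 1/2 989/1000
2 1 9521/10000
3 3/2 1141/1250
4 2 8713/10000
5 5/2 522/625
6 3 7907/10000
7 7/2 1551/2000
8 4 7709/10000
DF(3y) = 7907/10000 ≈ 0.790700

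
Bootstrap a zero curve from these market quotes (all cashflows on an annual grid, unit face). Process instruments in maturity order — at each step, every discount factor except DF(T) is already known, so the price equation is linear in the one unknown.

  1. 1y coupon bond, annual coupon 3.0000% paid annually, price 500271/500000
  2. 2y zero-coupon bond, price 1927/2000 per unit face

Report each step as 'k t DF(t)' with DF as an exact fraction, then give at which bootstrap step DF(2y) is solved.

1 1 4857/5000
2 2 1927/2000
DF(2y) is solved at step 2

step 1 [1y] bond c/1=3/100: DF=(500271/500000 − 3/100·(0))/(1+3/100) = 4857/5000 ≈ 0.971400
step 2 [2y] zero: DF = P = 1927/2000 ≈ 0.963500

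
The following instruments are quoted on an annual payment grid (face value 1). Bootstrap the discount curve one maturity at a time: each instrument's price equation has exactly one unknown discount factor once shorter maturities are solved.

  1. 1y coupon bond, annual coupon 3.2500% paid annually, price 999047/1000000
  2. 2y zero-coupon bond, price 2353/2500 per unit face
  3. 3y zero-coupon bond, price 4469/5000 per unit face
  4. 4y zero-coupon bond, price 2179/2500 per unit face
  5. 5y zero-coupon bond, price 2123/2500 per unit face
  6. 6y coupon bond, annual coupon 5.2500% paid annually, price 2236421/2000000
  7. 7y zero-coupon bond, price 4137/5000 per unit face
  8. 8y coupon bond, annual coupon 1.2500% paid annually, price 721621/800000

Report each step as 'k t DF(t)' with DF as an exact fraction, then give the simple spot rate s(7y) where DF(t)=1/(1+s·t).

1 1 2419/2500
2 2 2353/2500
3 3 4469/5000
4 4 2179/2500
5 5 2123/2500
6 6 523/625
7 7 4137/5000
8 8 1629/2000
s(7y) = (1/(4137/5000) − 1)/(7) = 863/28959 ≈ 2.9801%

step 1 [1y] bond c/1=13/400: DF=(999047/1000000 − 13/400·(0))/(1+13/400) = 2419/2500 ≈ 0.967600
step 2 [2y] zero: DF = P = 2353/2500 ≈ 0.941200
step 3 [3y] zero: DF = P = 4469/5000 ≈ 0.893800
step 4 [4y] zero: DF = P = 2179/2500 ≈ 0.871600
step 5 [5y] zero: DF = P = 2123/2500 ≈ 0.849200
step 6 [6y] bond c/1=21/400: DF=(2236421/2000000 − 21/400·(0.967600+0.941200+0.893800+0.871600+0.849200))/(1+21/400) = 523/625 ≈ 0.836800
step 7 [7y] zero: DF = P = 4137/5000 ≈ 0.827400
step 8 [8y] bond c/1=1/80: DF=(721621/800000 − 1/80·(0.967600+0.941200+0.893800+0.871600+0.849200+0.836800+0.827400))/(1+1/80) = 1629/2000 ≈ 0.814500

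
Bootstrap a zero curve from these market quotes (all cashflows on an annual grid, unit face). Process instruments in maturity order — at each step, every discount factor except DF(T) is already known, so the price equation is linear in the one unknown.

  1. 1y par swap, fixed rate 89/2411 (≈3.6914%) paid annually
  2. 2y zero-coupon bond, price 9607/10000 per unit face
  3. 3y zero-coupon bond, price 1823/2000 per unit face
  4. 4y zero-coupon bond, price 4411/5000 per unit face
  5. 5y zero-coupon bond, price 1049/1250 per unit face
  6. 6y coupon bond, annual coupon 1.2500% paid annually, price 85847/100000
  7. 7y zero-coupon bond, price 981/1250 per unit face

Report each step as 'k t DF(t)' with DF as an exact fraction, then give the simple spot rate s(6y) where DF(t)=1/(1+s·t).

1 1 2411/2500
2 2 9607/10000
3 3 1823/2000
4 4 4411/5000
5 5 1049/1250
6 6 1979/2500
7 7 981/1250
s(6y) = (1/(1979/2500) − 1)/(6) = 521/11874 ≈ 4.3877%

step 1 [1y] swap r/1=89/2411: DF=(1 − 89/2411·(0))/(1+89/2411) = 2411/2500 ≈ 0.964400
step 2 [2y] zero: DF = P = 9607/10000 ≈ 0.960700
step 3 [3y] zero: DF = P = 1823/2000 ≈ 0.911500
step 4 [4y] zero: DF = P = 4411/5000 ≈ 0.882200
step 5 [5y] zero: DF = P = 1049/1250 ≈ 0.839200
step 6 [6y] bond c/1=1/80: DF=(85847/100000 − 1/80·(0.964400+0.960700+0.911500+0.882200+0.839200))/(1+1/80) = 1979/2500 ≈ 0.791600
step 7 [7y] zero: DF = P = 981/1250 ≈ 0.784800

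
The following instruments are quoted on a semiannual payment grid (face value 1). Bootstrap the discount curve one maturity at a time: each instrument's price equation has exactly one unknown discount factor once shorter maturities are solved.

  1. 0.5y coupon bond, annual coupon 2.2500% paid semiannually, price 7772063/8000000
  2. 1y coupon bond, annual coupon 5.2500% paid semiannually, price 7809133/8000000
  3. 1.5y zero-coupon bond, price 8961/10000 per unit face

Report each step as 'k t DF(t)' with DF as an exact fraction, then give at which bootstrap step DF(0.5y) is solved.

1 1/2 9607/10000
2 1 4633/5000
3 3/2 8961/10000
DF(0.5y) is solved at step 1

step 1 [0.5y] bond c/2=9/800: DF=(7772063/8000000 − 9/800·(0))/(1+9/800) = 9607/10000 ≈ 0.960700
step 2 [1y] bond c/2=21/800: DF=(7809133/8000000 − 21/800·(0.960700))/(1+21/800) = 4633/5000 ≈ 0.926600
step 3 [1.5y] zero: DF = P = 8961/10000 ≈ 0.896100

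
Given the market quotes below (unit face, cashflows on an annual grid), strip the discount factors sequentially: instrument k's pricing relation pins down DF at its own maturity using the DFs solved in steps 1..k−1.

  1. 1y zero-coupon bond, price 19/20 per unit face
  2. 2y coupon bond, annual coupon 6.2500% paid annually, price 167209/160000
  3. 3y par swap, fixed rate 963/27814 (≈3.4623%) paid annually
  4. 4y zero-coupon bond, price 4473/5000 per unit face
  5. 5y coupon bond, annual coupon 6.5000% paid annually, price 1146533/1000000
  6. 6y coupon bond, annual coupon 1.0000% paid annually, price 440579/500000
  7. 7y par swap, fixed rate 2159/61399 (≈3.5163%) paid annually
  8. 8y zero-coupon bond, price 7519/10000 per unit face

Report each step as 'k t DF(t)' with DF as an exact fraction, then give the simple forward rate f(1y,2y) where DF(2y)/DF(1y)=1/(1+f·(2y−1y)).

1 1 19/20
2 2 9277/10000
3 3 9037/10000
4 4 4473/5000
5 5 4261/5000
6 6 2069/2500
7 7 7841/10000
8 8 7519/10000
f(1y,2y) = ((19/20)/(9277/10000) − 1)/(1) = 223/9277 ≈ 2.4038%

step 1 [1y] zero: DF = P = 19/20 ≈ 0.950000
step 2 [2y] bond c/1=1/16: DF=(167209/160000 − 1/16·(0.950000))/(1+1/16) = 9277/10000 ≈ 0.927700
step 3 [3y] swap r/1=963/27814: DF=(1 − 963/27814·(0.950000+0.927700))/(1+963/27814) = 9037/10000 ≈ 0.903700
step 4 [4y] zero: DF = P = 4473/5000 ≈ 0.894600
step 5 [5y] bond c/1=13/200: DF=(1146533/1000000 − 13/200·(0.950000+0.927700+0.903700+0.894600))/(1+13/200) = 4261/5000 ≈ 0.852200
step 6 [6y] bond c/1=1/100: DF=(440579/500000 − 1/100·(0.950000+0.927700+0.903700+0.894600+0.852200))/(1+1/100) = 2069/2500 ≈ 0.827600
step 7 [7y] swap r/1=2159/61399: DF=(1 − 2159/61399·(0.950000+0.927700+0.903700+0.894600+0.852200+0.827600))/(1+2159/61399) = 7841/10000 ≈ 0.784100
step 8 [8y] zero: DF = P = 7519/10000 ≈ 0.751900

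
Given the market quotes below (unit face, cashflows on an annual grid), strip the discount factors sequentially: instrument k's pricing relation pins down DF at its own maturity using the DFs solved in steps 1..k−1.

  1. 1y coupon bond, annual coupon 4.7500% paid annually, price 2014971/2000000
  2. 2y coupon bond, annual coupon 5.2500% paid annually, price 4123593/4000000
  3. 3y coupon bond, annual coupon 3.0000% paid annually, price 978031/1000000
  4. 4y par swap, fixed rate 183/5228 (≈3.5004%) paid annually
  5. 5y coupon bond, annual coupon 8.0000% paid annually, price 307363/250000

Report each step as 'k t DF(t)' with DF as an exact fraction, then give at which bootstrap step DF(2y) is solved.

step 1 [1y] bond c/1=19/400: DF=(2014971/2000000 − 19/400·(0))/(1+19/400) = 4809/5000 ≈ 0.961800
step 2 [2y] bond c/1=21/400: DF=(4123593/4000000 − 21/400·(0.961800))/(1+21/400) = 1863/2000 ≈ 0.931500
step 3 [3y] bond c/1=3/100: DF=(978031/1000000 − 3/100·(0.961800+0.931500))/(1+3/100) = 559/625 ≈ 0.894400
step 4 [4y] swap r/1=183/5228: DF=(1 − 183/5228·(0.961800+0.931500+0.894400))/(1+183/5228) = 8719/10000 ≈ 0.871900
step 5 [5y] bond c/1=2/25: DF=(307363/250000 − 2/25·(0.961800+0.931500+0.894400+0.871900))/(1+2/25) = 8673/10000 ≈ 0.867300

1 1 4809/5000
2 2 1863/2000
3 3 559/625
4 4 8719/10000
5 5 8673/10000
DF(2y) is solved at step 2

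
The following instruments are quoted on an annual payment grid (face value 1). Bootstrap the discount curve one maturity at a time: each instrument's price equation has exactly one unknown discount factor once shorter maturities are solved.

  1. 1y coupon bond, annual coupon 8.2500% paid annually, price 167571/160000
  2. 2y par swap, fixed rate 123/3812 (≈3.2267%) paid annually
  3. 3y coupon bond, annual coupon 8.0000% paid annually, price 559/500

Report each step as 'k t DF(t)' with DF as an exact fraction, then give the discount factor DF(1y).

step 1 [1y] bond c/1=33/400: DF=(167571/160000 − 33/400·(0))/(1+33/400) = 387/400 ≈ 0.967500
step 2 [2y] swap r/1=123/3812: DF=(1 − 123/3812·(0.967500))/(1+123/3812) = 1877/2000 ≈ 0.938500
step 3 [3y] bond c/1=2/25: DF=(559/500 − 2/25·(0.967500+0.938500))/(1+2/25) = 447/500 ≈ 0.894000

1 1 387/400
2 2 1877/2000
3 3 447/500
DF(1y) = 387/400 ≈ 0.967500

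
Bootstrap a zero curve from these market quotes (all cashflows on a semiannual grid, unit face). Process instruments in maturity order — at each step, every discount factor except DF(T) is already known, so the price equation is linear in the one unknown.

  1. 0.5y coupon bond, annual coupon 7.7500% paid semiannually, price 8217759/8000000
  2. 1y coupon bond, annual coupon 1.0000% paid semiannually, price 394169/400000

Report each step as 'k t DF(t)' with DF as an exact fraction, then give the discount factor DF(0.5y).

1 1/2 9889/10000
2 1 2439/2500
DF(0.5y) = 9889/10000 ≈ 0.988900

step 1 [0.5y] bond c/2=31/800: DF=(8217759/8000000 − 31/800·(0))/(1+31/800) = 9889/10000 ≈ 0.988900
step 2 [1y] bond c/2=1/200: DF=(394169/400000 − 1/200·(0.988900))/(1+1/200) = 2439/2500 ≈ 0.975600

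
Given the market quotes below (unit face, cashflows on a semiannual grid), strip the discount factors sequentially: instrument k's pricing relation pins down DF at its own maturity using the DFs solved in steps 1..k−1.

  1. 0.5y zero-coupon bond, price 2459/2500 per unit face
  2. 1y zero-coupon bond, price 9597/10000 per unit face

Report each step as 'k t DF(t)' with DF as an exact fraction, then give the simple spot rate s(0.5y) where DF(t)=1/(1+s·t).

1 1/2 2459/2500
2 1 9597/10000
s(0.5y) = (1/(2459/2500) − 1)/(1/2) = 82/2459 ≈ 3.3347%

step 1 [0.5y] zero: DF = P = 2459/2500 ≈ 0.983600
step 2 [1y] zero: DF = P = 9597/10000 ≈ 0.959700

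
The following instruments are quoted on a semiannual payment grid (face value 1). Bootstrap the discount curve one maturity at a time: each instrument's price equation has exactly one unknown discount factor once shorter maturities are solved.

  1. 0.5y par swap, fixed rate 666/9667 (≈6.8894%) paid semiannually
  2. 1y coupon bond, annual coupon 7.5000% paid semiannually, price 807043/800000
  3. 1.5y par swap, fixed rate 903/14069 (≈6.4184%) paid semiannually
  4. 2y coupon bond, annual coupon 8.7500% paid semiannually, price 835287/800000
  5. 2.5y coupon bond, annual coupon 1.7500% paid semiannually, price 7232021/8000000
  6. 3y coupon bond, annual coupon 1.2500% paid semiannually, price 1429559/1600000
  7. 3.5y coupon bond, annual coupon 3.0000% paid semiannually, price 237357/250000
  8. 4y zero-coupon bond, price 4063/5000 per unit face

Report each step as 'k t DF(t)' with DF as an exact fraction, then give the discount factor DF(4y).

1 1/2 9667/10000
2 1 4687/5000
3 3/2 9097/10000
4 2 1103/1250
5 5/2 8641/10000
6 3 2149/2500
7 7/2 8553/10000
8 4 4063/5000
DF(4y) = 4063/5000 ≈ 0.812600

step 1 [0.5y] swap r/2=333/9667: DF=(1 − 333/9667·(0))/(1+333/9667) = 9667/10000 ≈ 0.966700
step 2 [1y] bond c/2=3/80: DF=(807043/800000 − 3/80·(0.966700))/(1+3/80) = 4687/5000 ≈ 0.937400
step 3 [1.5y] swap r/2=903/28138: DF=(1 − 903/28138·(0.966700+0.937400))/(1+903/28138) = 9097/10000 ≈ 0.909700
step 4 [2y] bond c/2=7/160: DF=(835287/800000 − 7/160·(0.966700+0.937400+0.909700))/(1+7/160) = 1103/1250 ≈ 0.882400
step 5 [2.5y] bond c/2=7/800: DF=(7232021/8000000 − 7/800·(0.966700+0.937400+0.909700+0.882400))/(1+7/800) = 8641/10000 ≈ 0.864100
step 6 [3y] bond c/2=1/160: DF=(1429559/1600000 − 1/160·(0.966700+0.937400+0.909700+0.882400+0.864100))/(1+1/160) = 2149/2500 ≈ 0.859600
step 7 [3.5y] bond c/2=3/200: DF=(237357/250000 − 3/200·(0.966700+0.937400+0.909700+0.882400+0.864100+0.859600))/(1+3/200) = 8553/10000 ≈ 0.855300
step 8 [4y] zero: DF = P = 4063/5000 ≈ 0.812600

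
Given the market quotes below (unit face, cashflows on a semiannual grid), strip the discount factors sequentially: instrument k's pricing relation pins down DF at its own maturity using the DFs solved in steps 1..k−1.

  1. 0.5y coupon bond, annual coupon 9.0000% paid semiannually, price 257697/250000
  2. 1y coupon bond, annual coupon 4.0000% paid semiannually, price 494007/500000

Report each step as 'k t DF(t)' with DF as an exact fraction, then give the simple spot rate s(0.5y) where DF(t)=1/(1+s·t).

1 1/2 1233/1250
2 1 9493/10000
s(0.5y) = (1/(1233/1250) − 1)/(1/2) = 34/1233 ≈ 2.7575%

step 1 [0.5y] bond c/2=9/200: DF=(257697/250000 − 9/200·(0))/(1+9/200) = 1233/1250 ≈ 0.986400
step 2 [1y] bond c/2=1/50: DF=(494007/500000 − 1/50·(0.986400))/(1+1/50) = 9493/10000 ≈ 0.949300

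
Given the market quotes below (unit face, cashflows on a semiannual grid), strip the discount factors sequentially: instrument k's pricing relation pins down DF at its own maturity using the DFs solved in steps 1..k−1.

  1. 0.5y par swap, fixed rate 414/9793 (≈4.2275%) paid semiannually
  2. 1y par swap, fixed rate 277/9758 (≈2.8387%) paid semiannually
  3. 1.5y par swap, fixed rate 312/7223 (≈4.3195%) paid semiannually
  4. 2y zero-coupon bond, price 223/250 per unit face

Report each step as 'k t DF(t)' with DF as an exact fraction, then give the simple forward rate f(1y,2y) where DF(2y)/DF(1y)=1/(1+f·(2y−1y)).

step 1 [0.5y] swap r/2=207/9793: DF=(1 − 207/9793·(0))/(1+207/9793) = 9793/10000 ≈ 0.979300
step 2 [1y] swap r/2=277/19516: DF=(1 − 277/19516·(0.979300))/(1+277/19516) = 9723/10000 ≈ 0.972300
step 3 [1.5y] swap r/2=156/7223: DF=(1 − 156/7223·(0.979300+0.972300))/(1+156/7223) = 586/625 ≈ 0.937600
step 4 [2y] zero: DF = P = 223/250 ≈ 0.892000

1 1/2 9793/10000
2 1 9723/10000
3 3/2 586/625
4 2 223/250
f(1y,2y) = ((9723/10000)/(223/250) − 1)/(1) = 803/8920 ≈ 9.0022%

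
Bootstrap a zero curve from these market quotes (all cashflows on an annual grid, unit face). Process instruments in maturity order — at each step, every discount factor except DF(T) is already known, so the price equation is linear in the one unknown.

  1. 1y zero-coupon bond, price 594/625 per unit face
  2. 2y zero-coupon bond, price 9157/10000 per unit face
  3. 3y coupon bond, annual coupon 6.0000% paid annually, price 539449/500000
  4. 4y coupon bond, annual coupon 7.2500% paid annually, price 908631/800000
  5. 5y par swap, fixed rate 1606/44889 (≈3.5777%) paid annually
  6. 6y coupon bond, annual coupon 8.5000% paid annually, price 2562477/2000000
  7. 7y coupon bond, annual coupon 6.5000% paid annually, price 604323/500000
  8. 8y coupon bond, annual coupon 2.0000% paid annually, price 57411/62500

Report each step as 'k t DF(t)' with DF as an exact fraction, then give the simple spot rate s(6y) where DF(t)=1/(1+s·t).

step 1 [1y] zero: DF = P = 594/625 ≈ 0.950400
step 2 [2y] zero: DF = P = 9157/10000 ≈ 0.915700
step 3 [3y] bond c/1=3/50: DF=(539449/500000 − 3/50·(0.950400+0.915700))/(1+3/50) = 4561/5000 ≈ 0.912200
step 4 [4y] bond c/1=29/400: DF=(908631/800000 − 29/400·(0.950400+0.915700+0.912200))/(1+29/400) = 1089/1250 ≈ 0.871200
step 5 [5y] swap r/1=1606/44889: DF=(1 − 1606/44889·(0.950400+0.915700+0.912200+0.871200))/(1+1606/44889) = 4197/5000 ≈ 0.839400
step 6 [6y] bond c/1=17/200: DF=(2562477/2000000 − 17/200·(0.950400+0.915700+0.912200+0.871200+0.839400))/(1+17/200) = 2073/2500 ≈ 0.829200
step 7 [7y] bond c/1=13/200: DF=(604323/500000 − 13/200·(0.950400+0.915700+0.912200+0.871200+0.839400+0.829200))/(1+13/200) = 8103/10000 ≈ 0.810300
step 8 [8y] bond c/1=1/50: DF=(57411/62500 − 1/50·(0.950400+0.915700+0.912200+0.871200+0.839400+0.829200+0.810300))/(1+1/50) = 1951/2500 ≈ 0.780400

1 1 594/625
2 2 9157/10000
3 3 4561/5000
4 4 1089/1250
5 5 4197/5000
6 6 2073/2500
7 7 8103/10000
8 8 1951/2500
s(6y) = (1/(2073/2500) − 1)/(6) = 427/12438 ≈ 3.4330%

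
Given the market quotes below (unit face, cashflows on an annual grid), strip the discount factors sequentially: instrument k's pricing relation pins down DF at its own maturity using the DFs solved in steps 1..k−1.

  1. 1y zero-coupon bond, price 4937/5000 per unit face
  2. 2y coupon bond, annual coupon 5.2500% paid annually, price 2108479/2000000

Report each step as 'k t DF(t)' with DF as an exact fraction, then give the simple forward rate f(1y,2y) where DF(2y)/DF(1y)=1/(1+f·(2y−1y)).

1 1 4937/5000
2 2 2381/2500
f(1y,2y) = ((4937/5000)/(2381/2500) − 1)/(1) = 175/4762 ≈ 3.6749%

step 1 [1y] zero: DF = P = 4937/5000 ≈ 0.987400
step 2 [2y] bond c/1=21/400: DF=(2108479/2000000 − 21/400·(0.987400))/(1+21/400) = 2381/2500 ≈ 0.952400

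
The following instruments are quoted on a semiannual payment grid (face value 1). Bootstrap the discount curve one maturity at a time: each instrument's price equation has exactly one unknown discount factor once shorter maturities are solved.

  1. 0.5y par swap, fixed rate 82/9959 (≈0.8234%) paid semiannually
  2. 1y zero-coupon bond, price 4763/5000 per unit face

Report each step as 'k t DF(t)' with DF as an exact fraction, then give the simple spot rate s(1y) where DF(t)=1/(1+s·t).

1 1/2 9959/10000
2 1 4763/5000
s(1y) = (1/(4763/5000) − 1)/(1) = 237/4763 ≈ 4.9759%

step 1 [0.5y] swap r/2=41/9959: DF=(1 − 41/9959·(0))/(1+41/9959) = 9959/10000 ≈ 0.995900
step 2 [1y] zero: DF = P = 4763/5000 ≈ 0.952600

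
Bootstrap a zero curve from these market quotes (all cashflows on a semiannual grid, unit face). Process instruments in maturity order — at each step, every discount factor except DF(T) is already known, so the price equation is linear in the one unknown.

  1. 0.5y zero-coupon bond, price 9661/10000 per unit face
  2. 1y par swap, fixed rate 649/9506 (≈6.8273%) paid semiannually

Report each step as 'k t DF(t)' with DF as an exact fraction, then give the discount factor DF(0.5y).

1 1/2 9661/10000
2 1 9351/10000
DF(0.5y) = 9661/10000 ≈ 0.966100

step 1 [0.5y] zero: DF = P = 9661/10000 ≈ 0.966100
step 2 [1y] swap r/2=649/19012: DF=(1 − 649/19012·(0.966100))/(1+649/19012) = 9351/10000 ≈ 0.935100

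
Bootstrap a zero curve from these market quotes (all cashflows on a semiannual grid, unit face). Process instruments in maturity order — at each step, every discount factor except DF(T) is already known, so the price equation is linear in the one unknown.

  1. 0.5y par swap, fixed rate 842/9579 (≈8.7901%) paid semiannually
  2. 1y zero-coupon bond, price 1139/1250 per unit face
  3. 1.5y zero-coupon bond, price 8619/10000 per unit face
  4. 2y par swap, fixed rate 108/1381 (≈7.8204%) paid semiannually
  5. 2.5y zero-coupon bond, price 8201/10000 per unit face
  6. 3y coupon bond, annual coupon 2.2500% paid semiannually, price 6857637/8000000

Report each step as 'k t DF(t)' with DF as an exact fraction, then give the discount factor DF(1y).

1 1/2 9579/10000
2 1 1139/1250
3 3/2 8619/10000
4 2 2149/2500
5 5/2 8201/10000
6 3 3993/5000
DF(1y) = 1139/1250 ≈ 0.911200

step 1 [0.5y] swap r/2=421/9579: DF=(1 − 421/9579·(0))/(1+421/9579) = 9579/10000 ≈ 0.957900
step 2 [1y] zero: DF = P = 1139/1250 ≈ 0.911200
step 3 [1.5y] zero: DF = P = 8619/10000 ≈ 0.861900
step 4 [2y] swap r/2=54/1381: DF=(1 − 54/1381·(0.957900+0.911200+0.861900))/(1+54/1381) = 2149/2500 ≈ 0.859600
step 5 [2.5y] zero: DF = P = 8201/10000 ≈ 0.820100
step 6 [3y] bond c/2=9/800: DF=(6857637/8000000 − 9/800·(0.957900+0.911200+0.861900+0.859600+0.820100))/(1+9/800) = 3993/5000 ≈ 0.798600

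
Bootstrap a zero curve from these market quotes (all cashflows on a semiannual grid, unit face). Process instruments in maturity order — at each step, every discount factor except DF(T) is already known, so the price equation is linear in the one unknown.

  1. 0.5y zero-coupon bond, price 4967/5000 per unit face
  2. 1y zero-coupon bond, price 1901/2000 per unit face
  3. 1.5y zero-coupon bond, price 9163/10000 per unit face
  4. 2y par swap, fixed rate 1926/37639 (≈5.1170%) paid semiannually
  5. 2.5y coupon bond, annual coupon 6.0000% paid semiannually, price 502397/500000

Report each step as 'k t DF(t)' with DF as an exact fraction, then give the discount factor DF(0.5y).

1 1/2 4967/5000
2 1 1901/2000
3 3/2 9163/10000
4 2 9037/10000
5 5/2 8659/10000
DF(0.5y) = 4967/5000 ≈ 0.993400

step 1 [0.5y] zero: DF = P = 4967/5000 ≈ 0.993400
step 2 [1y] zero: DF = P = 1901/2000 ≈ 0.950500
step 3 [1.5y] zero: DF = P = 9163/10000 ≈ 0.916300
step 4 [2y] swap r/2=963/37639: DF=(1 − 963/37639·(0.993400+0.950500+0.916300))/(1+963/37639) = 9037/10000 ≈ 0.903700
step 5 [2.5y] bond c/2=3/100: DF=(502397/500000 − 3/100·(0.993400+0.950500+0.916300+0.903700))/(1+3/100) = 8659/10000 ≈ 0.865900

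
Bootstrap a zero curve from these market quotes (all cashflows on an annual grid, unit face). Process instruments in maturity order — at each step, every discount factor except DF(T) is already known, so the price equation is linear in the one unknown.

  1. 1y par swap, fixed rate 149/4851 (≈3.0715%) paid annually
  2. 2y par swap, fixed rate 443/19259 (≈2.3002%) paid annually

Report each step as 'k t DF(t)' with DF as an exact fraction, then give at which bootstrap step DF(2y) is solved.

1 1 4851/5000
2 2 9557/10000
DF(2y) is solved at step 2

step 1 [1y] swap r/1=149/4851: DF=(1 − 149/4851·(0))/(1+149/4851) = 4851/5000 ≈ 0.970200
step 2 [2y] swap r/1=443/19259: DF=(1 − 443/19259·(0.970200))/(1+443/19259) = 9557/10000 ≈ 0.955700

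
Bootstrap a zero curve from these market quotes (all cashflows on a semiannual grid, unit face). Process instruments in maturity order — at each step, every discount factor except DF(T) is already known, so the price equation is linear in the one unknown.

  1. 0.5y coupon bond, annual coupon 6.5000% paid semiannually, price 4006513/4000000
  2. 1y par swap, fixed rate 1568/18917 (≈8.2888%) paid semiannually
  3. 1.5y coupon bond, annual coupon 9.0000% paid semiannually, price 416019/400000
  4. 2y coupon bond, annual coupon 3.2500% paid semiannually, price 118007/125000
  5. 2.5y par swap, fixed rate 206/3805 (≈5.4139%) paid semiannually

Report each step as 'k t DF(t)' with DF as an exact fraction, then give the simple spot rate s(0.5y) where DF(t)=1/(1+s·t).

1 1/2 9701/10000
2 1 576/625
3 3/2 4569/5000
4 2 8841/10000
5 5/2 2191/2500
s(0.5y) = (1/(9701/10000) − 1)/(1/2) = 598/9701 ≈ 6.1643%

step 1 [0.5y] bond c/2=13/400: DF=(4006513/4000000 − 13/400·(0))/(1+13/400) = 9701/10000 ≈ 0.970100
step 2 [1y] swap r/2=784/18917: DF=(1 − 784/18917·(0.970100))/(1+784/18917) = 576/625 ≈ 0.921600
step 3 [1.5y] bond c/2=9/200: DF=(416019/400000 − 9/200·(0.970100+0.921600))/(1+9/200) = 4569/5000 ≈ 0.913800
step 4 [2y] bond c/2=13/800: DF=(118007/125000 − 13/800·(0.970100+0.921600+0.913800))/(1+13/800) = 8841/10000 ≈ 0.884100
step 5 [2.5y] swap r/2=103/3805: DF=(1 − 103/3805·(0.970100+0.921600+0.913800+0.884100))/(1+103/3805) = 2191/2500 ≈ 0.876400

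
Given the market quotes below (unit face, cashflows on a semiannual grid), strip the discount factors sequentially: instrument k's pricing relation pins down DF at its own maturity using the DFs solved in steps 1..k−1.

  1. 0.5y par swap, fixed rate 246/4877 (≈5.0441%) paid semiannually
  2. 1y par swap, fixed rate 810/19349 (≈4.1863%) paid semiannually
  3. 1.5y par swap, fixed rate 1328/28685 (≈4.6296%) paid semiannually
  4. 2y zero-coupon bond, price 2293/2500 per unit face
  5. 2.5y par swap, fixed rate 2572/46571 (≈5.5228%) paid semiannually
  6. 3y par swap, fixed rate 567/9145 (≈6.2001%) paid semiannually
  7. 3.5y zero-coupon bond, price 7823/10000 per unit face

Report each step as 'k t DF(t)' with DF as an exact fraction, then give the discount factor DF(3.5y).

1 1/2 4877/5000
2 1 1919/2000
3 3/2 1167/1250
4 2 2293/2500
5 5/2 4357/5000
6 3 8299/10000
7 7/2 7823/10000
DF(3.5y) = 7823/10000 ≈ 0.782300

step 1 [0.5y] swap r/2=123/4877: DF=(1 − 123/4877·(0))/(1+123/4877) = 4877/5000 ≈ 0.975400
step 2 [1y] swap r/2=405/19349: DF=(1 − 405/19349·(0.975400))/(1+405/19349) = 1919/2000 ≈ 0.959500
step 3 [1.5y] swap r/2=664/28685: DF=(1 − 664/28685·(0.975400+0.959500))/(1+664/28685) = 1167/1250 ≈ 0.933600
step 4 [2y] zero: DF = P = 2293/2500 ≈ 0.917200
step 5 [2.5y] swap r/2=1286/46571: DF=(1 − 1286/46571·(0.975400+0.959500+0.933600+0.917200))/(1+1286/46571) = 4357/5000 ≈ 0.871400
step 6 [3y] swap r/2=567/18290: DF=(1 − 567/18290·(0.975400+0.959500+0.933600+0.917200+0.871400))/(1+567/18290) = 8299/10000 ≈ 0.829900
step 7 [3.5y] zero: DF = P = 7823/10000 ≈ 0.782300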